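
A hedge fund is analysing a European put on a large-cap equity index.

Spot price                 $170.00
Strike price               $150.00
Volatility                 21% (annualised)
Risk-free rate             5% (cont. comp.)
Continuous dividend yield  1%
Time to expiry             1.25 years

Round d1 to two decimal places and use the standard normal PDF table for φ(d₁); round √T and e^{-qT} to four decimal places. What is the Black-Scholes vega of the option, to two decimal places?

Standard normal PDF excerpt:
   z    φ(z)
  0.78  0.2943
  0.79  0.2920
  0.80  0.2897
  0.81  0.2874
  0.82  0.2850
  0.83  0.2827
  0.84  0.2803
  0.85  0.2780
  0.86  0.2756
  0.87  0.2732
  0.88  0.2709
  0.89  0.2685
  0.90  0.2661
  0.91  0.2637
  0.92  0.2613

T = 1.25;  σ√T = 0.2348
d₁ = [ln(170/150) + (0.05 − 0.01 + 0.21²/2)·1.25] / 0.2348 = [0.1252 + 0.0776] / 0.2348 = 0.8634 which rounds to 0.86
√T = √1.25 = 1.1180
φ(d₁) = φ(0.86) = 0.2756
exp(−qT) = exp(−0.01·1.25) = 0.9876
vega = S·exp(−qT)·φ(d₁)·√T = 170·0.9876·0.2756·1.1180 = 51.7310

51.73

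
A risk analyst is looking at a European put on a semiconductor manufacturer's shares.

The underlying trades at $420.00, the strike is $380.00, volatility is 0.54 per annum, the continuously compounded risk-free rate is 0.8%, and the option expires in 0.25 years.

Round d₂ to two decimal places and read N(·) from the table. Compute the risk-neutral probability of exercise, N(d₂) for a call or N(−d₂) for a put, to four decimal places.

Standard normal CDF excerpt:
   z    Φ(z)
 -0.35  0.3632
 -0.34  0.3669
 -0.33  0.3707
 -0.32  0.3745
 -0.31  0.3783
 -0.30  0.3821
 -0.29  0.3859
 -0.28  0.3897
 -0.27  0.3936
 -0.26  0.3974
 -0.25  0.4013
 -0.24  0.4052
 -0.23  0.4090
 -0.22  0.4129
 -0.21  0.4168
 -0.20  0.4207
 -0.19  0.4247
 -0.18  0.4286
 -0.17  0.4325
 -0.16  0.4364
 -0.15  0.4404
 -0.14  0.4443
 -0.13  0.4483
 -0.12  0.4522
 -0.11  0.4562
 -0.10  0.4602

T = 0.25;  σ√T = 0.2700
ln(S/K) + (r + σ²/2)T = ln(420/380) + (0.008 + 0.54²/2)·0.25 = 0.1001 + 0.0385 = 0.1385
d₁ = 0.1385 / 0.2700 = 0.5131 which rounds to 0.51
d₂ = d₁ − σ√T = 0.5131 − 0.2700 = 0.2431 which rounds to 0.24
Risk-neutral Pr[S_T < K] = N(−d₂) = N(-0.24) = 0.4052

0.4052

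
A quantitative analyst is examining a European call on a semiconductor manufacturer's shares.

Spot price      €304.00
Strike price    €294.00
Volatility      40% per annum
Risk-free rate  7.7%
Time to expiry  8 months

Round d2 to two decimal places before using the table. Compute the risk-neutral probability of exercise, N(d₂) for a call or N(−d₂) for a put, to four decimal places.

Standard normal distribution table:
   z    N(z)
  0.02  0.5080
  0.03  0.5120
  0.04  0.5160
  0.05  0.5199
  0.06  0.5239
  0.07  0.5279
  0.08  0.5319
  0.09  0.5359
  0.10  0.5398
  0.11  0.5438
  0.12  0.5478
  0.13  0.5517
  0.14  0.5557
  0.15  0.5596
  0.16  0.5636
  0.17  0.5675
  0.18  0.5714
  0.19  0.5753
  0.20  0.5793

0.5398

T = 0.6667;  σ√T = 0.3266
ln(S/K) + (r + σ²/2)T = ln(304/294) + (0.077 + 0.4²/2)·0.6667 = 0.0334 + 0.1047 = 0.1381
d₁ = 0.1381 / 0.3266 = 0.4229 → 0.42
d₂ = d₁ − σ√T = 0.4229 − 0.3266 = 0.0963 → 0.10
Pr(exercise) under Q = N(d₂) = 0.5398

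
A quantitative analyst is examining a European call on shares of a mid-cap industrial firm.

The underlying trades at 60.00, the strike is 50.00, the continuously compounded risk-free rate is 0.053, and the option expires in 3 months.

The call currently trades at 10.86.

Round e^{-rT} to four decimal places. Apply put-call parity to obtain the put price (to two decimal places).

0.20

exp(−rT) = exp(−0.053·0.25) = 0.9868
Put-call parity: C − P = S − K·e^(−rT) = 60 − 50·0.9868 = 60 − 49.3400 = 10.6600
P = C − (C − P) = 10.86 − (10.6600) = 0.2000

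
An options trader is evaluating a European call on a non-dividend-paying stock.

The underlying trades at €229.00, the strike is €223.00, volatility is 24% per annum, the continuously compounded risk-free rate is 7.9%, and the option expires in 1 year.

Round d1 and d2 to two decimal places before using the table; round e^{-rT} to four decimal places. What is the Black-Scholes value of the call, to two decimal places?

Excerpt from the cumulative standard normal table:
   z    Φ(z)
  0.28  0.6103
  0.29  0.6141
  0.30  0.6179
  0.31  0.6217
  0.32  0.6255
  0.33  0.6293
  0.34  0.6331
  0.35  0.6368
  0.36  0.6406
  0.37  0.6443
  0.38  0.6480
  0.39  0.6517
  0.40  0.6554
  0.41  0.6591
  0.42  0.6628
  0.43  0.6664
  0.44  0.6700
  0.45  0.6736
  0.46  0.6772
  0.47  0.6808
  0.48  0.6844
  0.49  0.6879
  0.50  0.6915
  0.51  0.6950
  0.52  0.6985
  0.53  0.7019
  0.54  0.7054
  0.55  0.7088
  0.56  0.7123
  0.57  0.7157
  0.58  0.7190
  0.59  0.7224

€34.23

T = 1;  σ√T = 0.2400
ln(S/K) + (r + σ²/2)T = ln(229/223) + (0.079 + 0.24²/2)·1 = 0.0266 + 0.1078 = 0.1344
d₁ = 0.1344 / 0.2400 = 0.5598 ≈ 0.56
d₂ = d₁ − σ√T = 0.5598 − 0.2400 = 0.3198 ≈ 0.32
exp(−rT) = exp(−0.079·1) = 0.9240
N(d₁) = N(0.56) = 0.7123;  N(d₂) = N(0.32) = 0.6255
C = 229·0.7123 − 223·0.9240·0.6255 = 163.1167 − 128.8855 = 34.2312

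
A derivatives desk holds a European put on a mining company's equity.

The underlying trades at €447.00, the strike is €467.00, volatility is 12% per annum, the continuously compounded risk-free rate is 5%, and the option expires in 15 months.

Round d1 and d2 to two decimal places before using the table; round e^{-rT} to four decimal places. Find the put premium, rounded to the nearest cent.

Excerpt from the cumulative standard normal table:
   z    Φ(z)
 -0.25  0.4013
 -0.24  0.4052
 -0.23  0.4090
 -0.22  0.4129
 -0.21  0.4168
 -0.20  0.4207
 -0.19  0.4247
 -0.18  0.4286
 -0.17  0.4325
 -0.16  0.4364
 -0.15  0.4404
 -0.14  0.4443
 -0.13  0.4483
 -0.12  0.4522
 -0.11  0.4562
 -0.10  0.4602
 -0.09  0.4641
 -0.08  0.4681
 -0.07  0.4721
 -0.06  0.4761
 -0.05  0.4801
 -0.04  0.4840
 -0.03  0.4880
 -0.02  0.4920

σ√T = 0.12 × 1.1180 = 0.1342
d₁ = [ln(447/467) + (0.05 + 0.12²/2)·1.25] / 0.1342 = [-0.0438 + 0.0715] / 0.1342 = 0.2067 ≈ 0.21
d₂ = d₁ − σ√T = 0.2067 − 0.1342 = 0.0725 ≈ 0.07
exp(−rT) = exp(−0.05·1.25) = 0.9394
N(−d₂) = N(-0.07) = 0.4721;  N(−d₁) = N(-0.21) = 0.4168
P = 467·0.9394·0.4721 − 447·0.4168 = 207.1102 − 186.3096 = 20.8006

€20.80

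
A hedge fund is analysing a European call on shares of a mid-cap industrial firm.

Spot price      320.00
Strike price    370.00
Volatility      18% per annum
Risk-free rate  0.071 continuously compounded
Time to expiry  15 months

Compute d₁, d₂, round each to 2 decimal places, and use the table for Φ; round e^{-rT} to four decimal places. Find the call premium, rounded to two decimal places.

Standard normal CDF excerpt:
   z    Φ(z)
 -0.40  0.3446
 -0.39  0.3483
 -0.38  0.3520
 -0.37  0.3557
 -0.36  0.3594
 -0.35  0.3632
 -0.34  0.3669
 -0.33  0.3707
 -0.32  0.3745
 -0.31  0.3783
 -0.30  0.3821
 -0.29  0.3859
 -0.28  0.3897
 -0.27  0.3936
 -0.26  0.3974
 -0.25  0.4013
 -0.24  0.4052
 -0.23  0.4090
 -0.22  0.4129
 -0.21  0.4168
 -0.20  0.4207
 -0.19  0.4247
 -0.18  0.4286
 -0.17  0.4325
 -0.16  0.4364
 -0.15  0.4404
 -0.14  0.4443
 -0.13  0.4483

σ√T = 0.18 × 1.1180 = 0.2012
d₁ = [ln(320/370) + (0.071 + 0.18²/2)·1.25] / 0.2012 = [-0.1452 + 0.1090] / 0.2012 = -0.1798 ⇒ -0.18
d₂ = d₁ − σ√T = -0.1798 − 0.2012 = -0.3810 ⇒ -0.38
e^(−rT) = e^(−0.071·1.25) = 0.9151
C = 320·N(-0.18) − 370·0.9151·N(-0.38) = 320·0.4286 − 370·0.9151·0.3520 = 137.1520 − 119.1826 = 17.9694

17.97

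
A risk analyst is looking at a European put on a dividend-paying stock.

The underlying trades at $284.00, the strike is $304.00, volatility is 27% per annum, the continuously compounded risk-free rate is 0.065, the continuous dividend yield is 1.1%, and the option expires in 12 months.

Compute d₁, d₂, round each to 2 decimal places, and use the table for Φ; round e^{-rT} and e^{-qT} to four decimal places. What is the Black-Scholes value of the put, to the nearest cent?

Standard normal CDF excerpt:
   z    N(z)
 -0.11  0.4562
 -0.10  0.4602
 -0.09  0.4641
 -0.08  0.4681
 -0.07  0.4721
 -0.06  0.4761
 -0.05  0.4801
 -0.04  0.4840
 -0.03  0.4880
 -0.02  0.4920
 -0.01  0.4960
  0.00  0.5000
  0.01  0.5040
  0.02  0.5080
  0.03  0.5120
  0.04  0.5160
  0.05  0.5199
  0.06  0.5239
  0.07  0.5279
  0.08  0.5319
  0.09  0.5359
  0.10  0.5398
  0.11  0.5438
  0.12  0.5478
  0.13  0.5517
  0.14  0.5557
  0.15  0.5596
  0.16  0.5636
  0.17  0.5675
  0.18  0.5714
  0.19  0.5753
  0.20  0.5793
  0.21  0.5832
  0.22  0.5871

σ√T = 0.27·√1 = 0.2700
d₁ = [ln(284/304) + (0.065 − 0.011 + 0.27²/2)·1] / 0.2700 = [-0.0681 + 0.0905] / 0.2700 = 0.0830 → 0.08
d₂ = d₁ − σ√T = 0.0830 − 0.2700 = -0.1870 → -0.19
e^(−qT) = e^(−0.011·1) = 0.9891;  e^(−rT) = e^(−0.065·1) = 0.9371
N(−d₂) = N(0.19) = 0.5753;  N(−d₁) = N(-0.08) = 0.4681
P = 304·0.9371·0.5753 − 284·0.9891·0.4681 = 163.8905 − 131.4913 = 32.3992

$32.40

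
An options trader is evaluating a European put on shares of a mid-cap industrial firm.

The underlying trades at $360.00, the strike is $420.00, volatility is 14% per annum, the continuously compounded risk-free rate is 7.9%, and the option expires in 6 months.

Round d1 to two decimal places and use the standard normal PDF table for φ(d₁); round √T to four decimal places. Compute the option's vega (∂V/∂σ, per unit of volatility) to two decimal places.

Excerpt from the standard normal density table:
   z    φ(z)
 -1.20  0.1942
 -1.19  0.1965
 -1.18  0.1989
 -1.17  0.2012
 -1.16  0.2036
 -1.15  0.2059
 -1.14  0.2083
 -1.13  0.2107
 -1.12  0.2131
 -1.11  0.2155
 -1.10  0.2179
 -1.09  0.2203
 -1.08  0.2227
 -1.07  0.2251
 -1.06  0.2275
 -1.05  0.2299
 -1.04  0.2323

T = 0.5;  σ√T = 0.0990
d₁ = [ln(360/420) + (0.079 + 0.14²/2)·0.5] / 0.0990 = [-0.1542 + 0.0444] / 0.0990 = -1.1086 ⇒ -1.11
√T = √0.5 = 0.7071
φ(d₁) = φ(-1.11) = 0.2155
vega = S·φ(d₁)·√T = 360·0.2155·0.7071 = 54.8568
(The call has the same vega.)

54.86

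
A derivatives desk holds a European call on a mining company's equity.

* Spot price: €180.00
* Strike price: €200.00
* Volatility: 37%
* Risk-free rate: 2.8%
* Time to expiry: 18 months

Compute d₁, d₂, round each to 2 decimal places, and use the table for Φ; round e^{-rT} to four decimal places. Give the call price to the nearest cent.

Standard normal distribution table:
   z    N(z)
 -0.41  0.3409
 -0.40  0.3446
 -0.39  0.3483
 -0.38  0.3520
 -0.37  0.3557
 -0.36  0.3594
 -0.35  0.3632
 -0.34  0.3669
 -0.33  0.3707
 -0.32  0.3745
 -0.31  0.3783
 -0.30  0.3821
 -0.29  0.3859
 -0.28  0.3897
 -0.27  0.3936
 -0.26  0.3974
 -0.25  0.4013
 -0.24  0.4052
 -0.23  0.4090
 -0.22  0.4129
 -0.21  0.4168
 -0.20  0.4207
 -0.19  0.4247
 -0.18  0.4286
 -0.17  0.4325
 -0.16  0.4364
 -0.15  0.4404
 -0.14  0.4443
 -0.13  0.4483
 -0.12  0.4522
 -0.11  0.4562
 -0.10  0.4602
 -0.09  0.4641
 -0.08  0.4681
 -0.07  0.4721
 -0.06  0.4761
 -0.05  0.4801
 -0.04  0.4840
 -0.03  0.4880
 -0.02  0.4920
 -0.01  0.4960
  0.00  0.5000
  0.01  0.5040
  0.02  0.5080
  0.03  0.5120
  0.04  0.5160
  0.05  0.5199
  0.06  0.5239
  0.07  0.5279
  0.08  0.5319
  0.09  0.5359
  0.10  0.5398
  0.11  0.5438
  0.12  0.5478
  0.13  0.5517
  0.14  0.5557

σ√T = 0.37·√1.5 = 0.4532
d₁ = [ln(180/200) + (0.028 + 0.37²/2)·1.5] / 0.4532 = [-0.1054 + 0.1447] / 0.4532 = 0.0868 which rounds to 0.09
d₂ = d₁ − σ√T = 0.0868 − 0.4532 = -0.3664 which rounds to -0.37
e^(−rT) = e^(−0.028·1.5) = 0.9589
N(d₁) = N(0.09) = 0.5359;  N(d₂) = N(-0.37) = 0.3557
C = 180·0.5359 − 200·0.9589·0.3557 = 96.4620 − 68.2161 = 28.2459

€28.25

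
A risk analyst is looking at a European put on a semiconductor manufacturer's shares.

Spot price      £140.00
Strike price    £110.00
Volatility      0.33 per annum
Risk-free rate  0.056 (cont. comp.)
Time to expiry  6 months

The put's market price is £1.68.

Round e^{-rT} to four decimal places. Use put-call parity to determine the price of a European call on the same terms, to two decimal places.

exp(−rT) = exp(−0.056·0.5) = 0.9724
Put-call parity: C − P = S − K·e^(−rT) = 140 − 110·0.9724 = 140 − 106.9640 = 33.0360
C = P + (C − P) = 1.68 + (33.0360) = 34.7160

£34.72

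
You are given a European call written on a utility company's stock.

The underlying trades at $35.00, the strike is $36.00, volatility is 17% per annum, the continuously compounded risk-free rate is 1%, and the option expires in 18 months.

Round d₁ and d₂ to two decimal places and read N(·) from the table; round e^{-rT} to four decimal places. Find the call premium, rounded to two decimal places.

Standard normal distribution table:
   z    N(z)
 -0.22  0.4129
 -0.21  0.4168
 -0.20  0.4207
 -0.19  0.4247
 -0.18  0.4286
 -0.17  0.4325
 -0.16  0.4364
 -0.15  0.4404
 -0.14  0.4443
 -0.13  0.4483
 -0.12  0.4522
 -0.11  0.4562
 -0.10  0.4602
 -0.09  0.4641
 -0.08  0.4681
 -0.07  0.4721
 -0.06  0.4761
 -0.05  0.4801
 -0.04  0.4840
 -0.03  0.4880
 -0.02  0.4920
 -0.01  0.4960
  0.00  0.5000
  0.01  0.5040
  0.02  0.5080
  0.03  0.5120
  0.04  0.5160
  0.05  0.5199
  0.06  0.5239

$2.72

σ√T = 0.17 × 1.2247 = 0.2082
d₁ = [ln(35/36) + (0.01 + 0.17²/2)·1.5] / 0.2082 = [-0.0282 + 0.0367] / 0.2082 = 0.0408 ≈ 0.04
d₂ = d₁ − σ√T = 0.0408 − 0.2082 = -0.1674 ≈ -0.17
e^(−rT) = e^(−0.01·1.5) = 0.9851
C = 35·N(0.04) − 36·0.9851·N(-0.17) = 35·0.5160 − 36·0.9851·0.4325 = 18.0600 − 15.3380 = 2.7220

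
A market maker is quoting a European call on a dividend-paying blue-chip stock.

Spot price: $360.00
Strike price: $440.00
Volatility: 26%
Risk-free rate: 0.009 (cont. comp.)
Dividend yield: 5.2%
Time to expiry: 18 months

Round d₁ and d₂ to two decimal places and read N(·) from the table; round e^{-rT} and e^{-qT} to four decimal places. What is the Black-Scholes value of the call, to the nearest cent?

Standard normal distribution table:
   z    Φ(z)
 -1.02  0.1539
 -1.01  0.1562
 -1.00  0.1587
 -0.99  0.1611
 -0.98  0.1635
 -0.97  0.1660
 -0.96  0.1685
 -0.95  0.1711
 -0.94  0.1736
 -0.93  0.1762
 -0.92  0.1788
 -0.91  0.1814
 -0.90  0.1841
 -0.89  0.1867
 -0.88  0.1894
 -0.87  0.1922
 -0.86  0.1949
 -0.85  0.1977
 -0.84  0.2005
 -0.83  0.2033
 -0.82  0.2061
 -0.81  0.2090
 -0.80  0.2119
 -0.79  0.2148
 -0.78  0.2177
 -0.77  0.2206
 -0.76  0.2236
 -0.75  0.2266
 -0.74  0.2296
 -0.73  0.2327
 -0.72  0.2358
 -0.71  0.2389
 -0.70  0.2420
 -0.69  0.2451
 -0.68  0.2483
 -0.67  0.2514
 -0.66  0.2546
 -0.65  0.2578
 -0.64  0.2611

σ√T = 0.26 × 1.2247 = 0.3184
d₁ = [ln(360/440) + (0.009 − 0.052 + 0.26²/2)·1.5] / 0.3184 = [-0.2007 − 0.0138] / 0.3184 = -0.6735 → -0.67
d₂ = d₁ − σ√T = -0.6735 − 0.3184 = -0.9920 → -0.99
exp(−qT) = exp(−0.052·1.5) = 0.9250;  exp(−rT) = exp(−0.009·1.5) = 0.9866
N(d₁) = N(-0.67) = 0.2514;  N(d₂) = N(-0.99) = 0.1611
C = 360·0.9250·0.2514 − 440·0.9866·0.1611 = 83.7162 − 69.9342 = 13.7820

$13.78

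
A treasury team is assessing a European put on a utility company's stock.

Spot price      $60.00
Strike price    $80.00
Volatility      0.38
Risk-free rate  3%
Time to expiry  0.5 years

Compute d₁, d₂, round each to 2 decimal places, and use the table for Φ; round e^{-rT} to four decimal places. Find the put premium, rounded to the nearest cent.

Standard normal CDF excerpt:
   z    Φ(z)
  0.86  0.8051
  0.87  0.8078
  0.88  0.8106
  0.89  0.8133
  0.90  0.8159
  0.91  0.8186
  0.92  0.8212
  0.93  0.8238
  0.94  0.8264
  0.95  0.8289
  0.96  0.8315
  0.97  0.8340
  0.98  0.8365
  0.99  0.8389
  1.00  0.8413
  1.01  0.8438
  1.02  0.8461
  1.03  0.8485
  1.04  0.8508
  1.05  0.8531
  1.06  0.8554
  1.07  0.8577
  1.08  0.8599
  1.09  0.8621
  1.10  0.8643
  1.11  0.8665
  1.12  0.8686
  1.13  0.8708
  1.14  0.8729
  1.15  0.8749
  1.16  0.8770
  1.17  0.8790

$20.31

σ√T = 0.38 × 0.7071 = 0.2687
d₁ = [ln(60/80) + (0.03 + 0.38²/2)·0.5] / 0.2687 = [-0.2877 + 0.0511] / 0.2687 = -0.8805 ⇒ -0.88
d₂ = d₁ − σ√T = -0.8805 − 0.2687 = -1.1492 ⇒ -1.15
e^(−rT) = e^(−0.03·0.5) = 0.9851
N(−d₂) = N(1.15) = 0.8749;  N(−d₁) = N(0.88) = 0.8106
P = 80·0.9851·0.8749 − 60·0.8106 = 68.9491 − 48.6360 = 20.3131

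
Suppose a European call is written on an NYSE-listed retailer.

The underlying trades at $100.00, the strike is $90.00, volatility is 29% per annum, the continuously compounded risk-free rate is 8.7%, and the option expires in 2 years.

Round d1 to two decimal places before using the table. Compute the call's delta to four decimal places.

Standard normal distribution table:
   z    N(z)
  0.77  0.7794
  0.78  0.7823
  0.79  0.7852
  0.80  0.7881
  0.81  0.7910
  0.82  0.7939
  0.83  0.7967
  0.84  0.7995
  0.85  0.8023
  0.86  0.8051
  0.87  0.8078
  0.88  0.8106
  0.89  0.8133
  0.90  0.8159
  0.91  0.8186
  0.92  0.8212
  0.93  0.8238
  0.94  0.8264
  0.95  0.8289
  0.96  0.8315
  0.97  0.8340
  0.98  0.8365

σ√T = 0.29 × 1.4142 = 0.4101
d₁ = [ln(100/90) + (0.087 + 0.29²/2)·2] / 0.4101 = [0.1054 + 0.2581] / 0.4101 = 0.8862 ⇒ 0.89
N(d₁) = N(0.89) = 0.8133
Δ_call = N(d₁) = 0.8133

0.8133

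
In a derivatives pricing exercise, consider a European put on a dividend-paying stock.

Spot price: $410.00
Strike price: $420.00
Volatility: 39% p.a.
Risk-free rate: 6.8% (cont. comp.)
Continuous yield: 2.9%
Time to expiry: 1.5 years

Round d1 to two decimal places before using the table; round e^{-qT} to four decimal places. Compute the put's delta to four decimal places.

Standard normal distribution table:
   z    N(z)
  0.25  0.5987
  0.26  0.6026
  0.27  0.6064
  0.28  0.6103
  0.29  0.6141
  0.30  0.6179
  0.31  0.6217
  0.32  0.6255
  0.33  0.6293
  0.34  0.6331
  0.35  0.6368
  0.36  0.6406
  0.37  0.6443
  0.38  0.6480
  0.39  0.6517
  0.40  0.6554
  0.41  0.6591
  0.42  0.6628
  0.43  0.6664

-0.3622

σ√T = 0.39·√1.5 = 0.4777
ln(S/K) + (r − q + σ²/2)T = ln(410/420) + (0.068 − 0.029 + 0.39²/2)·1.5 = -0.0241 + 0.1726 = 0.1485
d₁ = 0.1485 / 0.4777 = 0.3108 which rounds to 0.31
N(d₁) = N(0.31) = 0.6217
Δ_put = e^(−qT)·(N(d₁) − 1) = 0.9574·(0.6217 − 1) = -0.3622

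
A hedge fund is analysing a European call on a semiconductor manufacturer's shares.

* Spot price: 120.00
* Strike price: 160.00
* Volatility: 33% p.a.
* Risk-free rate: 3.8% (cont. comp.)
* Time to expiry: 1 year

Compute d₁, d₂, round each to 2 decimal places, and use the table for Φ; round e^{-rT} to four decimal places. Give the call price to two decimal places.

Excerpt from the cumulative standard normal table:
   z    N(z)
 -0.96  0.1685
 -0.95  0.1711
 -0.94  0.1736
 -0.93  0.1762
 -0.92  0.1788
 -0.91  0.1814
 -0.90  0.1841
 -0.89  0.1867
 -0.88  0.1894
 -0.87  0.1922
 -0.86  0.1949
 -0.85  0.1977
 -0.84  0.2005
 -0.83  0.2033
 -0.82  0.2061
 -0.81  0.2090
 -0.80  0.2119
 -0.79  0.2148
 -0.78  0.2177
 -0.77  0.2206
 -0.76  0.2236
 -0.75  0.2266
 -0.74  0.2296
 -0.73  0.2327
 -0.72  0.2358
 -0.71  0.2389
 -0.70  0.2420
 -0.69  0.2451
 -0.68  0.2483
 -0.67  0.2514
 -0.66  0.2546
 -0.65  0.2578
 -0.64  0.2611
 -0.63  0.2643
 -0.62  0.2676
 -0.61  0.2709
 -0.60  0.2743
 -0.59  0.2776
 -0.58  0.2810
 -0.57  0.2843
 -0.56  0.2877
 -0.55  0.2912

5.77

σ√T = 0.33 × 1.0000 = 0.3300
d₁ = [ln(120/160) + (0.038 + 0.33²/2)·1] / 0.3300 = [-0.2877 + 0.0925] / 0.3300 = -0.5916 ≈ -0.59
d₂ = d₁ − σ√T = -0.5916 − 0.3300 = -0.9216 ≈ -0.92
exp(−rT) = exp(−0.038·1) = 0.9627
N(d₁) = N(-0.59) = 0.2776;  N(d₂) = N(-0.92) = 0.1788
C = 120·0.2776 − 160·0.9627·0.1788 = 33.3120 − 27.5409 = 5.7711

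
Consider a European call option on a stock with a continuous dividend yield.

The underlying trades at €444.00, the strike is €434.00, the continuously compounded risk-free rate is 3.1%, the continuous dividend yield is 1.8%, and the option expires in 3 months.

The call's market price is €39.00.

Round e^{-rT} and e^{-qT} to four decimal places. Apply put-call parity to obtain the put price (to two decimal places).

€27.66

e^(−qT) = e^(−0.018·0.25) = 0.9955;  e^(−rT) = e^(−0.031·0.25) = 0.9923
Put-call parity: C − P = S·e^(−qT) − K·e^(−rT) = 444·0.9955 − 434·0.9923 = 442.0020 − 430.6582 = 11.3438
P = C − (C − P) = 39.00 − (11.3438) = 27.6562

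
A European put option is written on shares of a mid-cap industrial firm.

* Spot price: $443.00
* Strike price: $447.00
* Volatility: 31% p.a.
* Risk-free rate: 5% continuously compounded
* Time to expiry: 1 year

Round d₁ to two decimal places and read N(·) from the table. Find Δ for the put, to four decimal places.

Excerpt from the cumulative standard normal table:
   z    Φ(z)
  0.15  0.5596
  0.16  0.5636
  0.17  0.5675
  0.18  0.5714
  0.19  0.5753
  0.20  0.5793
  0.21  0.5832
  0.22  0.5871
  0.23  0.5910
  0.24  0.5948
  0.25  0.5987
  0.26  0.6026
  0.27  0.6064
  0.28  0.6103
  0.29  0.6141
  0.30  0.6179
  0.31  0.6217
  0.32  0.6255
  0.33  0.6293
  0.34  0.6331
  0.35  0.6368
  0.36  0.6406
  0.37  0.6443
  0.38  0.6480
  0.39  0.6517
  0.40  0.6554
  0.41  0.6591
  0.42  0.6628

-0.3859

σ√T = 0.31 × 1.0000 = 0.3100
d₁ = [ln(443/447) + (0.05 + 0.31²/2)·1] / 0.3100 = [-0.0090 + 0.0980] / 0.3100 = 0.2873 ⇒ 0.29
N(d₁) = N(0.29) = 0.6141
Δ_put = N(d₁) − 1 = 0.6141 − 1 = -0.3859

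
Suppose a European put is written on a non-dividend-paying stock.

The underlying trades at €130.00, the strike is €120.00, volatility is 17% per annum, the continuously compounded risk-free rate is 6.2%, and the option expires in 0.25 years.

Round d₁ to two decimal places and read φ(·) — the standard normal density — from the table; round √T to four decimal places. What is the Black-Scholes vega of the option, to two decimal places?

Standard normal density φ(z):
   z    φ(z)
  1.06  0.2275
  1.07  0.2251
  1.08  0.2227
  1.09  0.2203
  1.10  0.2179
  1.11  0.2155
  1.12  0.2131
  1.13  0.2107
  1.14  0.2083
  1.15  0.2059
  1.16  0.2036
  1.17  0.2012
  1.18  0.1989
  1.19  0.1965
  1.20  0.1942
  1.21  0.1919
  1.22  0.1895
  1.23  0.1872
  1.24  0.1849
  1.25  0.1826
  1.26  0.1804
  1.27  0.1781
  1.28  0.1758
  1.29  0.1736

13.08

σ√T = 0.17·√0.25 = 0.0850
ln(S/K) + (r + σ²/2)T = ln(130/120) + (0.062 + 0.17²/2)·0.25 = 0.0800 + 0.0191 = 0.0992
d₁ = 0.0992 / 0.0850 = 1.1665 → 1.17
√T = √0.25 = 0.5000
φ(d₁) = φ(1.17) = 0.2012
vega = S·φ(d₁)·√T = 130·0.2012·0.5000 = 13.0780
(Call and put vega coincide under Black-Scholes.)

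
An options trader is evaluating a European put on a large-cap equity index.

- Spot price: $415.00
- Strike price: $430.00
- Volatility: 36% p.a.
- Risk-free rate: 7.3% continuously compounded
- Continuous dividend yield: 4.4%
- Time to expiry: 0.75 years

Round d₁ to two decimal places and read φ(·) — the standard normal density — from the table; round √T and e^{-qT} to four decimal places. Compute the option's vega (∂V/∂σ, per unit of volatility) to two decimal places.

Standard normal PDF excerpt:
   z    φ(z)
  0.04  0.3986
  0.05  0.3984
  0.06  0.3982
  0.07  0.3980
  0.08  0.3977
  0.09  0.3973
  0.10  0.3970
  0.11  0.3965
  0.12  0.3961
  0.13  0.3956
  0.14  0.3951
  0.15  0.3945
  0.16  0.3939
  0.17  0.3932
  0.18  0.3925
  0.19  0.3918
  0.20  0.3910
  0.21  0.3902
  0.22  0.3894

137.87

σ√T = 0.36·√0.75 = 0.3118
d₁ = [ln(415/430) + (0.073 − 0.044 + 0.36²/2)·0.75] / 0.3118 = [-0.0355 + 0.0703] / 0.3118 = 0.1118 ⇒ 0.11
√T = √0.75 = 0.8660
φ(d₁) = φ(0.11) = 0.3965
e^(−qT) = e^(−0.044·0.75) = 0.9675
vega = S·e^(−qT)·φ(d₁)·√T = 415·0.9675·0.3965·0.8660 = 137.8669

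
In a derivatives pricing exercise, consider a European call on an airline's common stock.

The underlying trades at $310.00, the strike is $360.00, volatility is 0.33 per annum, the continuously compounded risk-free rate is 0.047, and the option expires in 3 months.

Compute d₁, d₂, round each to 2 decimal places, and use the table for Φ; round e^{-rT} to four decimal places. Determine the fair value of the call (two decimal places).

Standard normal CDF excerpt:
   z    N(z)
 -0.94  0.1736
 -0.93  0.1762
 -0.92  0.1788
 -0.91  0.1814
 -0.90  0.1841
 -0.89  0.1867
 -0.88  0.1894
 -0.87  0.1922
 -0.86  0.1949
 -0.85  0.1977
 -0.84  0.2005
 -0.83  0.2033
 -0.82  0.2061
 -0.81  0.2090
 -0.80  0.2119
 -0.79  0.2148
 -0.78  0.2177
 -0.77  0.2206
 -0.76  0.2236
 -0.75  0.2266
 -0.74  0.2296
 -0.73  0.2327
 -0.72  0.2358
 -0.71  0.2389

σ√T = 0.33·√0.25 = 0.1650
d₁ = [ln(310/360) + (0.047 + ½·0.33²)·0.25] / (σ√T) = (-0.1495 + 0.0254) / 0.1650 = -0.7525 → -0.75
d₂ = -0.7525 − 0.1650 = -0.9175 → -0.92
exp(−rT) = exp(−0.047·0.25) = 0.9883
N(d₁) = N(-0.75) = 0.2266;  N(d₂) = N(-0.92) = 0.1788
C = 310·0.2266 − 360·0.9883·0.1788 = 70.2460 − 63.6149 = 6.6311

$6.63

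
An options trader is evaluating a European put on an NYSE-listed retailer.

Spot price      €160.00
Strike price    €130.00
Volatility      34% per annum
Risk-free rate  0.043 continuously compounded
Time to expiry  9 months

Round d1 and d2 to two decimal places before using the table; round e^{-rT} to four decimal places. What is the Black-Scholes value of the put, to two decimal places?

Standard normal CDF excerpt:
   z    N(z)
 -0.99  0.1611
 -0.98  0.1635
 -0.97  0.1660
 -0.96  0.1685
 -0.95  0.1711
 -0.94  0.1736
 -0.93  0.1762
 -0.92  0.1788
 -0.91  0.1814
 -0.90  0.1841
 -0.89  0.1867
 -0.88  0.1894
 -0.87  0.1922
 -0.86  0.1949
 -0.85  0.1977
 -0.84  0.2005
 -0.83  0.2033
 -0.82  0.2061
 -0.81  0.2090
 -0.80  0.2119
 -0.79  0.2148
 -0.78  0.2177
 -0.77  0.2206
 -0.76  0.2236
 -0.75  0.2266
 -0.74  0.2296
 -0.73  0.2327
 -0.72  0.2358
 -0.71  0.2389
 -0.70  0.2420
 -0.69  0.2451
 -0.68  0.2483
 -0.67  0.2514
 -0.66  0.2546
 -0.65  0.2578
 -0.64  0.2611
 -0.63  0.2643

σ√T = 0.34·√0.75 = 0.2944
d₁ = [ln(160/130) + (0.043 + 0.34²/2)·0.75] / 0.2944 = [0.2076 + 0.0756] / 0.2944 = 0.9619 ⇒ 0.96
d₂ = d₁ − σ√T = 0.9619 − 0.2944 = 0.6675 ⇒ 0.67
e^(−rT) = e^(−0.043·0.75) = 0.9683
P = 130·0.9683·N(-0.67) − 160·N(-0.96) = 130·0.9683·0.2514 − 160·0.1685 = 31.6460 − 26.9600 = 4.6860

€4.69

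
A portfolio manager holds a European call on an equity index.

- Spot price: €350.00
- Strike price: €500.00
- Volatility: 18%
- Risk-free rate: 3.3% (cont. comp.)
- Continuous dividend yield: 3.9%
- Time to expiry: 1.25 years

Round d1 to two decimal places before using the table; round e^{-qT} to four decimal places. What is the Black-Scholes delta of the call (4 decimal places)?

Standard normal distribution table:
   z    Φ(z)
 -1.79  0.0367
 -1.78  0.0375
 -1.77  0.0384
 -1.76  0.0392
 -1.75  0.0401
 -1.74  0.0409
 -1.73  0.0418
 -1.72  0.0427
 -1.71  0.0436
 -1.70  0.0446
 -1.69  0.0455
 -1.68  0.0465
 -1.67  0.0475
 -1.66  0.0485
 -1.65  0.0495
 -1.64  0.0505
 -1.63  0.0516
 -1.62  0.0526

T = 1.25;  σ√T = 0.2012
ln(S/K) + (r − q + σ²/2)T = ln(350/500) + (0.033 − 0.039 + 0.18²/2)·1.25 = -0.3567 + 0.0128 = -0.3439
d₁ = -0.3439 / 0.2012 = -1.7090 ≈ -1.71
N(d₁) = N(-1.71) = 0.0436
Δ_call = e^(−qT)·N(d₁) = 0.9524·0.0436 = 0.0415

0.0415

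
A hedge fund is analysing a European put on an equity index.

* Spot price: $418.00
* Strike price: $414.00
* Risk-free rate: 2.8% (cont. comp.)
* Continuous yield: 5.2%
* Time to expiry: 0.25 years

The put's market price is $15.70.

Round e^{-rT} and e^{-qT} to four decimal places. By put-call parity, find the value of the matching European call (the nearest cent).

$17.21

e^(−qT) = e^(−0.052·0.25) = 0.9871;  e^(−rT) = e^(−0.028·0.25) = 0.9930
Put-call parity: C − P = S·e^(−qT) − K·e^(−rT) = 418·0.9871 − 414·0.9930 = 412.6078 − 411.1020 = 1.5058
C = P + (C − P) = 15.70 + (1.5058) = 17.2058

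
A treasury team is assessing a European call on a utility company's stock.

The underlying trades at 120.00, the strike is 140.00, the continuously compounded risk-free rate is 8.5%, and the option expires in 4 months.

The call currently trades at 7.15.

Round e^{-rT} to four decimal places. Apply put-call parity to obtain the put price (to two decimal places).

exp(−rT) = exp(−0.085·0.3333) = 0.9721
Put-call parity: C − P = S − K·e^(−rT) = 120 − 140·0.9721 = 120 − 136.0940 = -16.0940
P = C − (C − P) = 7.15 − (-16.0940) = 23.2440

23.24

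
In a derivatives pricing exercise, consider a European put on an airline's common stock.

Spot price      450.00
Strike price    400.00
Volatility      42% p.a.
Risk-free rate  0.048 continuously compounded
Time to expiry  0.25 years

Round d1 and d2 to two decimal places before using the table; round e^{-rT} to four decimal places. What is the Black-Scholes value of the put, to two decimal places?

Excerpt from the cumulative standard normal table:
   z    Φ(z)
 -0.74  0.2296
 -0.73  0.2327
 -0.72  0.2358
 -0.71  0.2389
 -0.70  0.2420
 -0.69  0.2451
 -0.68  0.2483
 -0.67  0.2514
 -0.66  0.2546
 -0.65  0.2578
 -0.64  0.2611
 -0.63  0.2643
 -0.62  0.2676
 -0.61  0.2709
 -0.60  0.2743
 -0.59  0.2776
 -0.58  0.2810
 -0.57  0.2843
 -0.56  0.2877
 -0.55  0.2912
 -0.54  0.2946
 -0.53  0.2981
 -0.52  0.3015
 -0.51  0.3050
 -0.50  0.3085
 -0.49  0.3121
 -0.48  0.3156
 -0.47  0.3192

14.44

T = 0.25;  σ√T = 0.2100
d₁ = [ln(450/400) + (0.048 + ½·0.42²)·0.25] / (σ√T) = (0.1178 + 0.0340) / 0.2100 = 0.7230 ⇒ 0.72
d₂ = 0.7230 − 0.2100 = 0.5130 ⇒ 0.51
e^(−rT) = e^(−0.048·0.25) = 0.9881
N(−d₂) = N(-0.51) = 0.3050;  N(−d₁) = N(-0.72) = 0.2358
P = 400·0.9881·0.3050 − 450·0.2358 = 120.5482 − 106.1100 = 14.4382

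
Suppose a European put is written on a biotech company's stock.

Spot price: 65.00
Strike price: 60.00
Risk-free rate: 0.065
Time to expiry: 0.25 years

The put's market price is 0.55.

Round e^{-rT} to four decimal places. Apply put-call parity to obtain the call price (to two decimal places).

6.52

exp(−rT) = exp(−0.065·0.25) = 0.9839
Put-call parity: C − P = S − K·e^(−rT) = 65 − 60·0.9839 = 65 − 59.0340 = 5.9660
C = P + (C − P) = 0.55 + (5.9660) = 6.5160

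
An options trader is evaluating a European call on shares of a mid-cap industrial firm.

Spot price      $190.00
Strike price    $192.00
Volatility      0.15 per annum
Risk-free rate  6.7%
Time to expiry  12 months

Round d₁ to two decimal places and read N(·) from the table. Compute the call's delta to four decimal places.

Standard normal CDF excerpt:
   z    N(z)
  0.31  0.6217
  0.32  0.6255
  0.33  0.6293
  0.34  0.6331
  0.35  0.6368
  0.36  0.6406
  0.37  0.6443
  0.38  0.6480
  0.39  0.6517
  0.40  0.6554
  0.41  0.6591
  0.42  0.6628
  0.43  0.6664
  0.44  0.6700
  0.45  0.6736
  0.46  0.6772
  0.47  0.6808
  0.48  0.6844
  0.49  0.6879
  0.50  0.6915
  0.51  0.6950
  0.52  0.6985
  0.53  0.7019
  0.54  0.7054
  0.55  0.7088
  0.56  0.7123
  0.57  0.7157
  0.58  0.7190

0.6736

σ√T = 0.15·√1 = 0.1500
d₁ = [ln(190/192) + (0.067 + ½·0.15²)·1] / (σ√T) = (-0.0105 + 0.0783) / 0.1500 = 0.4519 ≈ 0.45
N(d₁) = N(0.45) = 0.6736
Δ_call = N(d₁) = 0.6736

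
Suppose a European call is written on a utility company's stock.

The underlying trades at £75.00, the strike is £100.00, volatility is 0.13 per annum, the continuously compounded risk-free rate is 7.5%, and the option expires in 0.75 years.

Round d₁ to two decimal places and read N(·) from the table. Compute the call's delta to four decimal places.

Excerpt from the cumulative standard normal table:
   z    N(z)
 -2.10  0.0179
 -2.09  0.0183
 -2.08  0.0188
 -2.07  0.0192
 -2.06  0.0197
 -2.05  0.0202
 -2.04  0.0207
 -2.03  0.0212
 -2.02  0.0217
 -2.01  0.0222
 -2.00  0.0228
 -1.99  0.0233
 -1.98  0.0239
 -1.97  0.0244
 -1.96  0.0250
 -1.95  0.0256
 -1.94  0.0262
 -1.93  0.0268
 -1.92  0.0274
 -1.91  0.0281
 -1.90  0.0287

σ√T = 0.13·√0.75 = 0.1126
d₁ = [ln(75/100) + (0.075 + 0.13²/2)·0.75] / 0.1126 = [-0.2877 + 0.0626] / 0.1126 = -1.9994 ≈ -2.00
N(d₁) = N(-2.00) = 0.0228
Δ_call = N(d₁) = 0.0228

0.0228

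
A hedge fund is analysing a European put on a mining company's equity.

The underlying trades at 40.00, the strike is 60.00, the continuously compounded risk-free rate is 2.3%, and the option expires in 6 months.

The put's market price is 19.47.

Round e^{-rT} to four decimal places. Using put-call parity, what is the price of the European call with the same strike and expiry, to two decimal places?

0.15

exp(−rT) = exp(−0.023·0.5) = 0.9886
Put-call parity: C − P = S − K·e^(−rT) = 40 − 60·0.9886 = 40 − 59.3160 = -19.3160
C = P + (C − P) = 19.47 + (-19.3160) = 0.1540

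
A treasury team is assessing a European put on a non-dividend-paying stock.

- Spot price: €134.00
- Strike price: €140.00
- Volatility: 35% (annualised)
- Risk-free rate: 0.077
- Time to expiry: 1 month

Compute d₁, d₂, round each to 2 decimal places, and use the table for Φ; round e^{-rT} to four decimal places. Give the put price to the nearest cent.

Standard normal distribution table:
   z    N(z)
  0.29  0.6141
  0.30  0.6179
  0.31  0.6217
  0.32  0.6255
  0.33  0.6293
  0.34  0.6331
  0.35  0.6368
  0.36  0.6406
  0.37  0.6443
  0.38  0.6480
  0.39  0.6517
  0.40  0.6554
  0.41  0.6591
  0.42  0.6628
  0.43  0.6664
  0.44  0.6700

σ√T = 0.35·√0.08333 = 0.1010
d₁ = [ln(134/140) + (0.077 + 0.35²/2)·0.08333] / 0.1010 = [-0.0438 + 0.0115] / 0.1010 = -0.3195 ⇒ -0.32
d₂ = d₁ − σ√T = -0.3195 − 0.1010 = -0.4205 ⇒ -0.42
e^(−rT) = e^(−0.077·0.08333) = 0.9936
N(−d₂) = N(0.42) = 0.6628;  N(−d₁) = N(0.32) = 0.6255
P = 140·0.9936·0.6628 − 134·0.6255 = 92.1981 − 83.8170 = 8.3811

€8.38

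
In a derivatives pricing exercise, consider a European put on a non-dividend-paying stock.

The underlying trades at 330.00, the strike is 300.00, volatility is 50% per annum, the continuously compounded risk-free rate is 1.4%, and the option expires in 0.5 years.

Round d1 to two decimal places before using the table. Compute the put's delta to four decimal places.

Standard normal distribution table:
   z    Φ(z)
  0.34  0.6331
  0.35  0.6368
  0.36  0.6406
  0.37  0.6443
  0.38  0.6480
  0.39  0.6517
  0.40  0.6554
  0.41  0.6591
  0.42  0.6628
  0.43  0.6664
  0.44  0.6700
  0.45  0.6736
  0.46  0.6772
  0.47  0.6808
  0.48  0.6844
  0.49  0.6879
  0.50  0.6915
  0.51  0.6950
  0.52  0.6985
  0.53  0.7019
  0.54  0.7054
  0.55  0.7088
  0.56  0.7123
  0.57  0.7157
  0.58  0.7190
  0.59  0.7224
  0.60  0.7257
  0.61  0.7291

-0.3192

σ√T = 0.5·√0.5 = 0.3536
d₁ = [ln(330/300) + (0.014 + 0.5²/2)·0.5] / 0.3536 = [0.0953 + 0.0695] / 0.3536 = 0.4662 which rounds to 0.47
N(d₁) = N(0.47) = 0.6808
Δ_put = N(d₁) − 1 = 0.6808 − 1 = -0.3192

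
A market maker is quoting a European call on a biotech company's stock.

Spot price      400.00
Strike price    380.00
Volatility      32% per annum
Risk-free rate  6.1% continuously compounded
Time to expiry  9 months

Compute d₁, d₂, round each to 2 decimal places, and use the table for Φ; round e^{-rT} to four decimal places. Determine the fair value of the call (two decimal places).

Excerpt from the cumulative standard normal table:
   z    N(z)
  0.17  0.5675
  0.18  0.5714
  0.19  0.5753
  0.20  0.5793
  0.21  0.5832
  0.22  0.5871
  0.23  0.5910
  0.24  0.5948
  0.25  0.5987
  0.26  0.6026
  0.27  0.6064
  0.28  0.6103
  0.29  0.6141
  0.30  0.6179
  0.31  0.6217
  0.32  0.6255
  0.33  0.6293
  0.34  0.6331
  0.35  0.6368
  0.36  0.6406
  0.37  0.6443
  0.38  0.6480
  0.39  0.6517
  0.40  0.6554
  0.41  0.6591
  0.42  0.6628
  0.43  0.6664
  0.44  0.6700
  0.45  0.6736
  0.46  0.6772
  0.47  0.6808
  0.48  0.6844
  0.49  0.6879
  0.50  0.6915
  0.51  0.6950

63.45

T = 0.75;  σ√T = 0.2771
d₁ = [ln(400/380) + (0.061 + 0.32²/2)·0.75] / 0.2771 = [0.0513 + 0.0842] / 0.2771 = 0.4887 ⇒ 0.49
d₂ = d₁ − σ√T = 0.4887 − 0.2771 = 0.2116 ⇒ 0.21
exp(−rT) = exp(−0.061·0.75) = 0.9553
N(d₁) = N(0.49) = 0.6879;  N(d₂) = N(0.21) = 0.5832
C = 400·0.6879 − 380·0.9553·0.5832 = 275.1600 − 211.7098 = 63.4502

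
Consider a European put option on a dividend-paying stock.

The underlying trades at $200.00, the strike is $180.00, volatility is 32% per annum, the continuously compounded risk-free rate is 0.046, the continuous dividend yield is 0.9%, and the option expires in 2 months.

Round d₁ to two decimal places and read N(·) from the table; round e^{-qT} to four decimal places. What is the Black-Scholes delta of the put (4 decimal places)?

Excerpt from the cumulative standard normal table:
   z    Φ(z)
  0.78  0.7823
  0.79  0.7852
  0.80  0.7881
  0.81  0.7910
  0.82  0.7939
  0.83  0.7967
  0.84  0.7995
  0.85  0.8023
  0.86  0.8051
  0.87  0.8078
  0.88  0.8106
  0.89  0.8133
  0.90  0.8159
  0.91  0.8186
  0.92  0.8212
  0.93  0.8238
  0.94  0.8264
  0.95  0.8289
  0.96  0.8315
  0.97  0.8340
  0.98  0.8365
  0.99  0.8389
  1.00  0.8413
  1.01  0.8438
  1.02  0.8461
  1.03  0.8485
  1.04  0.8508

-0.1785

σ√T = 0.32 × 0.4082 = 0.1306
ln(S/K) + (r − q + σ²/2)T = ln(200/180) + (0.046 − 0.009 + 0.32²/2)·0.1667 = 0.1054 + 0.0147 = 0.1201
d₁ = 0.1201 / 0.1306 = 0.9190 → 0.92
N(d₁) = N(0.92) = 0.8212
Δ_put = e^(−qT)·(N(d₁) − 1) = 0.9985·(0.8212 − 1) = -0.1785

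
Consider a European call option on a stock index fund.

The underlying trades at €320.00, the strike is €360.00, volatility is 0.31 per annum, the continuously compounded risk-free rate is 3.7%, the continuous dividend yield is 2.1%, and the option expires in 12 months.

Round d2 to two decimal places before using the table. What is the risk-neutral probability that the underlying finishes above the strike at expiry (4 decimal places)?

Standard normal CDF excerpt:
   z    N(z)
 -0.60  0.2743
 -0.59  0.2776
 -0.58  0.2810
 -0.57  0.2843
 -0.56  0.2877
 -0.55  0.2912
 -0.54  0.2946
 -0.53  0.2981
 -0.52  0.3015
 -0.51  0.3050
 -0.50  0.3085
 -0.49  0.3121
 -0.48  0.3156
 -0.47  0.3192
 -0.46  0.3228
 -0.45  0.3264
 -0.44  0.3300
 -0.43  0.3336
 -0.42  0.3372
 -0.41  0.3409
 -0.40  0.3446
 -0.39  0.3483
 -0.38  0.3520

0.3156

T = 1;  σ√T = 0.3100
d₁ = [ln(320/360) + (0.037 − 0.021 + ½·0.31²)·1] / (σ√T) = (-0.1178 + 0.0640) / 0.3100 = -0.1733 ⇒ -0.17
d₂ = -0.1733 − 0.3100 = -0.4833 ⇒ -0.48
Risk-neutral Pr[S_T > K] = N(d₂) = N(-0.48) = 0.3156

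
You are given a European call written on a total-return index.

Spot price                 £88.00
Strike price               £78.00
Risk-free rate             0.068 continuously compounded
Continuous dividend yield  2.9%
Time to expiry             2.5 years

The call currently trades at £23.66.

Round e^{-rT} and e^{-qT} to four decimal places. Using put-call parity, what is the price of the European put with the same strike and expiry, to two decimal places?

£7.62

e^(−qT) = e^(−0.029·2.5) = 0.9301;  e^(−rT) = e^(−0.068·2.5) = 0.8437
Put-call parity: C − P = S·e^(−qT) − K·e^(−rT) = 88·0.9301 − 78·0.8437 = 81.8488 − 65.8086 = 16.0402
P = C − (C − P) = 23.66 − (16.0402) = 7.6198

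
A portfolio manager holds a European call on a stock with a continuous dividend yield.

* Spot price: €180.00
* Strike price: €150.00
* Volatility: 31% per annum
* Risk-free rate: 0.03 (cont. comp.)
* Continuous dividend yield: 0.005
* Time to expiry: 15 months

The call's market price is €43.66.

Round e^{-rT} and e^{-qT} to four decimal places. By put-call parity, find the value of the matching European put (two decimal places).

exp(−qT) = exp(−0.005·1.25) = 0.9938;  exp(−rT) = exp(−0.03·1.25) = 0.9632
Put-call parity: C − P = S·e^(−qT) − K·e^(−rT) = 180·0.9938 − 150·0.9632 = 178.8840 − 144.4800 = 34.4040
P = C − (C − P) = 43.66 − (34.4040) = 9.2560

€9.26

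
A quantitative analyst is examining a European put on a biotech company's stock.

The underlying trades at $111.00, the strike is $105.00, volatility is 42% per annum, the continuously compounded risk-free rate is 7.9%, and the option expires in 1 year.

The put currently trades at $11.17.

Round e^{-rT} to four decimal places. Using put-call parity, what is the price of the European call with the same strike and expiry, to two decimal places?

$25.15

e^(−rT) = e^(−0.079·1) = 0.9240
Put-call parity: C − P = S − K·e^(−rT) = 111 − 105·0.9240 = 111 − 97.0200 = 13.9800
C = P + (C − P) = 11.17 + (13.9800) = 25.1500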